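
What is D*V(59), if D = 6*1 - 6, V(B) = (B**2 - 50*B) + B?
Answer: 0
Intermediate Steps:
V(B) = B**2 - 49*B
D = 0 (D = 6 - 6 = 0)
D*V(59) = 0*(59*(-49 + 59)) = 0*(59*10) = 0*590 = 0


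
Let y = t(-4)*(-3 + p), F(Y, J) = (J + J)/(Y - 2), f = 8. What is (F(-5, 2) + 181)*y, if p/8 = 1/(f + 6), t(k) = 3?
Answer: -64413/49 ≈ -1314.6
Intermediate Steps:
p = 4/7 (p = 8/(8 + 6) = 8/14 = 8*(1/14) = 4/7 ≈ 0.57143)
F(Y, J) = 2*J/(-2 + Y) (F(Y, J) = (2*J)/(-2 + Y) = 2*J/(-2 + Y))
y = -51/7 (y = 3*(-3 + 4/7) = 3*(-17/7) = -51/7 ≈ -7.2857)
(F(-5, 2) + 181)*y = (2*2/(-2 - 5) + 181)*(-51/7) = (2*2/(-7) + 181)*(-51/7) = (2*2*(-⅐) + 181)*(-51/7) = (-4/7 + 181)*(-51/7) = (1263/7)*(-51/7) = -64413/49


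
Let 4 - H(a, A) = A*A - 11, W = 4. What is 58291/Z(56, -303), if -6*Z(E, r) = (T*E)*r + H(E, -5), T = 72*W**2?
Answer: 174873/9773573 ≈ 0.017892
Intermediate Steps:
T = 1152 (T = 72*4**2 = 72*16 = 1152)
H(a, A) = 15 - A**2 (H(a, A) = 4 - (A*A - 11) = 4 - (A**2 - 11) = 4 - (-11 + A**2) = 4 + (11 - A**2) = 15 - A**2)
Z(E, r) = 5/3 - 192*E*r (Z(E, r) = -((1152*E)*r + (15 - 1*(-5)**2))/6 = -(1152*E*r + (15 - 1*25))/6 = -(1152*E*r + (15 - 25))/6 = -(1152*E*r - 10)/6 = -(-10 + 1152*E*r)/6 = 5/3 - 192*E*r)
58291/Z(56, -303) = 58291/(5/3 - 192*56*(-303)) = 58291/(5/3 + 3257856) = 58291/(9773573/3) = 58291*(3/9773573) = 174873/9773573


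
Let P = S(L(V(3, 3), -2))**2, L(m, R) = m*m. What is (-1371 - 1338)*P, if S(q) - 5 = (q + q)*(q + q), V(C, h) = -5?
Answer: -16999042725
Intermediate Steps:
L(m, R) = m**2
S(q) = 5 + 4*q**2 (S(q) = 5 + (q + q)*(q + q) = 5 + (2*q)*(2*q) = 5 + 4*q**2)
P = 6275025 (P = (5 + 4*((-5)**2)**2)**2 = (5 + 4*25**2)**2 = (5 + 4*625)**2 = (5 + 2500)**2 = 2505**2 = 6275025)
(-1371 - 1338)*P = (-1371 - 1338)*6275025 = -2709*6275025 = -16999042725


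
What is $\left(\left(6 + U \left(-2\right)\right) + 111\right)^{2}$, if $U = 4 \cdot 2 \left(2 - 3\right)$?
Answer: $17689$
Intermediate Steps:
$U = -8$ ($U = 8 \left(-1\right) = -8$)
$\left(\left(6 + U \left(-2\right)\right) + 111\right)^{2} = \left(\left(6 - -16\right) + 111\right)^{2} = \left(\left(6 + 16\right) + 111\right)^{2} = \left(22 + 111\right)^{2} = 133^{2} = 17689$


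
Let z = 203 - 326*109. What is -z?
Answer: 35331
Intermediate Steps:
z = -35331 (z = 203 - 35534 = -35331)
-z = -1*(-35331) = 35331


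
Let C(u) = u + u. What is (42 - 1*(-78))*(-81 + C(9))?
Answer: -7560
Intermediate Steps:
C(u) = 2*u
(42 - 1*(-78))*(-81 + C(9)) = (42 - 1*(-78))*(-81 + 2*9) = (42 + 78)*(-81 + 18) = 120*(-63) = -7560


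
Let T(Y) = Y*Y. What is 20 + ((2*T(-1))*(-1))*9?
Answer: 2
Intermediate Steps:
T(Y) = Y**2
20 + ((2*T(-1))*(-1))*9 = 20 + ((2*(-1)**2)*(-1))*9 = 20 + ((2*1)*(-1))*9 = 20 + (2*(-1))*9 = 20 - 2*9 = 20 - 18 = 2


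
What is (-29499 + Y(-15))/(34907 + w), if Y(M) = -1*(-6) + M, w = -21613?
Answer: -14754/6647 ≈ -2.2196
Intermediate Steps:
Y(M) = 6 + M
(-29499 + Y(-15))/(34907 + w) = (-29499 + (6 - 15))/(34907 - 21613) = (-29499 - 9)/13294 = -29508*1/13294 = -14754/6647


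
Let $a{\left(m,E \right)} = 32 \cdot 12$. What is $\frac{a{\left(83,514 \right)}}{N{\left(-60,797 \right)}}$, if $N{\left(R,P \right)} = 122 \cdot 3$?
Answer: $\frac{64}{61} \approx 1.0492$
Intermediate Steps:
$N{\left(R,P \right)} = 366$
$a{\left(m,E \right)} = 384$
$\frac{a{\left(83,514 \right)}}{N{\left(-60,797 \right)}} = \frac{384}{366} = 384 \cdot \frac{1}{366} = \frac{64}{61}$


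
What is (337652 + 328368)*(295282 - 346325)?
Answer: -33995658860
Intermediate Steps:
(337652 + 328368)*(295282 - 346325) = 666020*(-51043) = -33995658860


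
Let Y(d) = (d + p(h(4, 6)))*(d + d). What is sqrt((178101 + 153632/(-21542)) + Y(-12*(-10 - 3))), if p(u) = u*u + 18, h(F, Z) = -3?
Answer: sqrt(27285421094741)/10771 ≈ 484.96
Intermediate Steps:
p(u) = 18 + u**2 (p(u) = u**2 + 18 = 18 + u**2)
Y(d) = 2*d*(27 + d) (Y(d) = (d + (18 + (-3)**2))*(d + d) = (d + (18 + 9))*(2*d) = (d + 27)*(2*d) = (27 + d)*(2*d) = 2*d*(27 + d))
sqrt((178101 + 153632/(-21542)) + Y(-12*(-10 - 3))) = sqrt((178101 + 153632/(-21542)) + 2*(-12*(-10 - 3))*(27 - 12*(-10 - 3))) = sqrt((178101 + 153632*(-1/21542)) + 2*(-12*(-13))*(27 - 12*(-13))) = sqrt((178101 - 76816/10771) + 2*156*(27 + 156)) = sqrt(1918249055/10771 + 2*156*183) = sqrt(1918249055/10771 + 57096) = sqrt(2533230071/10771) = sqrt(27285421094741)/10771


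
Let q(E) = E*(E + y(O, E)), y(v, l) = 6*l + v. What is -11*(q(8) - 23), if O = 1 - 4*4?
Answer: -3355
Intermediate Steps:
O = -15 (O = 1 - 16 = -15)
y(v, l) = v + 6*l
q(E) = E*(-15 + 7*E) (q(E) = E*(E + (-15 + 6*E)) = E*(-15 + 7*E))
-11*(q(8) - 23) = -11*(8*(-15 + 7*8) - 23) = -11*(8*(-15 + 56) - 23) = -11*(8*41 - 23) = -11*(328 - 23) = -11*305 = -3355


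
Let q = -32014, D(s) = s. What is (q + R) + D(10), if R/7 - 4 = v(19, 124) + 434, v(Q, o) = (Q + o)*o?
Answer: 95186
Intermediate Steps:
v(Q, o) = o*(Q + o)
R = 127190 (R = 28 + 7*(124*(19 + 124) + 434) = 28 + 7*(124*143 + 434) = 28 + 7*(17732 + 434) = 28 + 7*18166 = 28 + 127162 = 127190)
(q + R) + D(10) = (-32014 + 127190) + 10 = 95176 + 10 = 95186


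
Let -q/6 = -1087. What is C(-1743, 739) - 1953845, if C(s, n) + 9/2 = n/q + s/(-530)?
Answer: -3376890826577/1728330 ≈ -1.9538e+6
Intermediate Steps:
q = 6522 (q = -6*(-1087) = 6522)
C(s, n) = -9/2 - s/530 + n/6522 (C(s, n) = -9/2 + (n/6522 + s/(-530)) = -9/2 + (n*(1/6522) + s*(-1/530)) = -9/2 + (n/6522 - s/530) = -9/2 + (-s/530 + n/6522) = -9/2 - s/530 + n/6522)
C(-1743, 739) - 1953845 = (-9/2 - 1/530*(-1743) + (1/6522)*739) - 1953845 = (-9/2 + 1743/530 + 739/6522) - 1953845 = -1897727/1728330 - 1953845 = -3376890826577/1728330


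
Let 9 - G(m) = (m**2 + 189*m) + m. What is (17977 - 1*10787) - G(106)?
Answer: 38557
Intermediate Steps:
G(m) = 9 - m**2 - 190*m (G(m) = 9 - ((m**2 + 189*m) + m) = 9 - (m**2 + 190*m) = 9 + (-m**2 - 190*m) = 9 - m**2 - 190*m)
(17977 - 1*10787) - G(106) = (17977 - 1*10787) - (9 - 1*106**2 - 190*106) = (17977 - 10787) - (9 - 1*11236 - 20140) = 7190 - (9 - 11236 - 20140) = 7190 - 1*(-31367) = 7190 + 31367 = 38557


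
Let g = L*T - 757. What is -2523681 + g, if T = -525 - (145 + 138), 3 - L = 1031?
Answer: -1693814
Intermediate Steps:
L = -1028 (L = 3 - 1*1031 = 3 - 1031 = -1028)
T = -808 (T = -525 - 1*283 = -525 - 283 = -808)
g = 829867 (g = -1028*(-808) - 757 = 830624 - 757 = 829867)
-2523681 + g = -2523681 + 829867 = -1693814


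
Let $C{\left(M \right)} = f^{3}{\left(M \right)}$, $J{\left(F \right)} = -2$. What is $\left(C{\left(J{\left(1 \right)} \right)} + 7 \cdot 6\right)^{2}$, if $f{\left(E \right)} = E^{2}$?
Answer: $11236$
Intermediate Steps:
$C{\left(M \right)} = M^{6}$ ($C{\left(M \right)} = \left(M^{2}\right)^{3} = M^{6}$)
$\left(C{\left(J{\left(1 \right)} \right)} + 7 \cdot 6\right)^{2} = \left(\left(-2\right)^{6} + 7 \cdot 6\right)^{2} = \left(64 + 42\right)^{2} = 106^{2} = 11236$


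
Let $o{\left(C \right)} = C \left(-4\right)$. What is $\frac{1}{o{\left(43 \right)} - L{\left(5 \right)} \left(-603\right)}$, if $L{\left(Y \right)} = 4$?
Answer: $\frac{1}{2240} \approx 0.00044643$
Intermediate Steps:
$o{\left(C \right)} = - 4 C$
$\frac{1}{o{\left(43 \right)} - L{\left(5 \right)} \left(-603\right)} = \frac{1}{\left(-4\right) 43 - 4 \left(-603\right)} = \frac{1}{-172 - -2412} = \frac{1}{-172 + 2412} = \frac{1}{2240}$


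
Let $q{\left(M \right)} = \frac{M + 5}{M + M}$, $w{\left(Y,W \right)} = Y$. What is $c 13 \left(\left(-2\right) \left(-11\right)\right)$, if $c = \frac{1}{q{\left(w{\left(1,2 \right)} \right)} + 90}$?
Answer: $\frac{286}{93} \approx 3.0753$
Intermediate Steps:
$q{\left(M \right)} = \frac{5 + M}{2 M}$
$c = \frac{1}{93}$ ($c = \frac{1}{\frac{5 + 1}{2 \cdot 1} + 90} = \frac{1}{\frac{1}{2} \cdot 1 \cdot 6 + 90} = \frac{1}{3 + 90} = \frac{1}{93} \approx 0.010753$)
$c 13 \left(\left(-2\right) \left(-11\right)\right) = \frac{1}{93} \cdot 13 \left(\left(-2\right) \left(-11\right)\right) = \frac{13}{93} \cdot 22 = \frac{286}{93}$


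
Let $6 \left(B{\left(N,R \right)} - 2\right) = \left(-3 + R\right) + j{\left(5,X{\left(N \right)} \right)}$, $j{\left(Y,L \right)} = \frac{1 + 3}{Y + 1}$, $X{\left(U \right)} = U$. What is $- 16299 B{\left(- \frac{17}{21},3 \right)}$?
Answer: $-34409$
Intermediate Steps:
$j{\left(Y,L \right)} = \frac{4}{1 + Y}$
$B{\left(N,R \right)} = \frac{29}{18} + \frac{R}{6}$ ($B{\left(N,R \right)} = 2 + \frac{\left(-3 + R\right) + \frac{4}{1 + 5}}{6} = 2 + \frac{\left(-3 + R\right) + \frac{4}{6}}{6} = 2 + \frac{\left(-3 + R\right) + 4 \cdot \frac{1}{6}}{6} = 2 + \frac{\left(-3 + R\right) + \frac{2}{3}}{6} = 2 + \frac{- \frac{7}{3} + R}{6} = 2 + \left(- \frac{7}{18} + \frac{R}{6}\right) = \frac{29}{18} + \frac{R}{6}$)
$- 16299 B{\left(- \frac{17}{21},3 \right)} = - 16299 \left(\frac{29}{18} + \frac{1}{6} \cdot 3\right) = - 16299 \left(\frac{29}{18} + \frac{1}{2}\right) = \left(-16299\right) \frac{19}{9} = -34409$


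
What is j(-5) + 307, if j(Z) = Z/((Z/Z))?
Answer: 302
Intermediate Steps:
j(Z) = Z (j(Z) = Z/1 = Z*1 = Z)
j(-5) + 307 = -5 + 307 = 302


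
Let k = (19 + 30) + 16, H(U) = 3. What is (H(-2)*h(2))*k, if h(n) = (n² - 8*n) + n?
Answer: -1950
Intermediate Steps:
h(n) = n² - 7*n
k = 65 (k = 49 + 16 = 65)
(H(-2)*h(2))*k = (3*(2*(-7 + 2)))*65 = (3*(2*(-5)))*65 = (3*(-10))*65 = -30*65 = -1950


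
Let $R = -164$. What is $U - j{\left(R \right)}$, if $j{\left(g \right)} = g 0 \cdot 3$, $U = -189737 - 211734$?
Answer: $-401471$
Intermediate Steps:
$U = -401471$
$j{\left(g \right)} = 0$ ($j{\left(g \right)} = 0 \cdot 3 = 0$)
$U - j{\left(R \right)} = -401471 - 0 = -401471 + 0 = -401471$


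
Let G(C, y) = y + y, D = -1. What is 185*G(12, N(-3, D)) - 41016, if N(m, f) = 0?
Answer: -41016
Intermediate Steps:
G(C, y) = 2*y
185*G(12, N(-3, D)) - 41016 = 185*(2*0) - 41016 = 185*0 - 41016 = 0 - 41016 = -41016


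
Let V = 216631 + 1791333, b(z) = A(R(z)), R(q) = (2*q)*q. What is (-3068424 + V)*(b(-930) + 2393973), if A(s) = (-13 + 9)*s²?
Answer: 12692465213680992420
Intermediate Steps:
R(q) = 2*q²
A(s) = -4*s²
b(z) = -16*z⁴ (b(z) = -4*4*z⁴ = -16*z⁴)
V = 2007964
(-3068424 + V)*(b(-930) + 2393973) = (-3068424 + 2007964)*(-16*(-930)⁴ + 2393973) = -1060460*(-16*748052010000 + 2393973) = -1060460*(-11968832160000 + 2393973) = -1060460*(-11968829766027) = 12692465213680992420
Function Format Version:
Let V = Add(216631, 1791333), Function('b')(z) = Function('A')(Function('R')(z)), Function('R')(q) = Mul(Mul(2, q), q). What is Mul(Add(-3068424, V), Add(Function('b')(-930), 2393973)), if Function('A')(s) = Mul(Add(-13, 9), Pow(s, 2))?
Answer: 12692465213680992420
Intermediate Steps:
Function('R')(q) = Mul(2, Pow(q, 2))
Function('A')(s) = Mul(-4, Pow(s, 2))
Function('b')(z) = Mul(-16, Pow(z, 4)) (Function('b')(z) = Mul(-4, Pow(Mul(2, Pow(z, 2)), 2)) = Mul(-4, Mul(4, Pow(z, 4))) = Mul(-16, Pow(z, 4)))
V = 2007964
Mul(Add(-3068424, V), Add(Function('b')(-930), 2393973)) = Mul(Add(-3068424, 2007964), Add(Mul(-16, Pow(-930, 4)), 2393973)) = Mul(-1060460, Add(Mul(-16, 748052010000), 2393973)) = Mul(-1060460, Add(-11968832160000, 2393973)) = Mul(-1060460, -11968829766027) = 12692465213680992420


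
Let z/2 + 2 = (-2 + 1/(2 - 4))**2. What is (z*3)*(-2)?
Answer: -51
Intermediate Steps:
z = 17/2 (z = -4 + 2*(-2 + 1/(2 - 4))**2 = -4 + 2*(-2 + 1/(-2))**2 = -4 + 2*(-2 - 1/2)**2 = -4 + 2*(-5/2)**2 = -4 + 2*(25/4) = -4 + 25/2 = 17/2 ≈ 8.5000)
(z*3)*(-2) = ((17/2)*3)*(-2) = (51/2)*(-2) = -51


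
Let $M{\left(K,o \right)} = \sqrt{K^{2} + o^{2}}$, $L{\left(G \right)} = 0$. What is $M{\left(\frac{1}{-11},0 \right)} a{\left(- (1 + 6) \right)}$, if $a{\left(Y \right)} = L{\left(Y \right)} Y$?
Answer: $0$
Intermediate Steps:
$a{\left(Y \right)} = 0$ ($a{\left(Y \right)} = 0 Y = 0$)
$M{\left(\frac{1}{-11},0 \right)} a{\left(- (1 + 6) \right)} = \sqrt{\left(\frac{1}{-11}\right)^{2} + 0^{2}} \cdot 0 = \sqrt{\left(- \frac{1}{11}\right)^{2} + 0} \cdot 0 = \sqrt{\frac{1}{121} + 0} \cdot 0 = \sqrt{\frac{1}{121}} \cdot 0 = \frac{1}{11} \cdot 0 = 0$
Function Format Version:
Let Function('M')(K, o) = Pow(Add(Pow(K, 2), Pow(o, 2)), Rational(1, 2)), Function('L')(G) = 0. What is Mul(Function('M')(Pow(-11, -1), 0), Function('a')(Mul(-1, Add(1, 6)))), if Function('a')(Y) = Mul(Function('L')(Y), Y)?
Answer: 0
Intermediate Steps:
Function('a')(Y) = 0 (Function('a')(Y) = Mul(0, Y) = 0)
Mul(Function('M')(Pow(-11, -1), 0), Function('a')(Mul(-1, Add(1, 6)))) = Mul(Pow(Add(Pow(Pow(-11, -1), 2), Pow(0, 2)), Rational(1, 2)), 0) = Mul(Pow(Add(Pow(Rational(-1, 11), 2), 0), Rational(1, 2)), 0) = Mul(Pow(Add(Rational(1, 121), 0), Rational(1, 2)), 0) = Mul(Pow(Rational(1, 121), Rational(1, 2)), 0) = Mul(Rational(1, 11), 0) = 0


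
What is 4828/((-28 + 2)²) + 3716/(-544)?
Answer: 7151/22984 ≈ 0.31113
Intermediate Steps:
4828/((-28 + 2)²) + 3716/(-544) = 4828/((-26)²) + 3716*(-1/544) = 4828/676 - 929/136 = 4828*(1/676) - 929/136 = 1207/169 - 929/136 = 7151/22984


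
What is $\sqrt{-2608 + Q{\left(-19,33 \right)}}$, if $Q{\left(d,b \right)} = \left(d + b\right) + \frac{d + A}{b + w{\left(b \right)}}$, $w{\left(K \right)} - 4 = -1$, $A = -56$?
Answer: $\frac{i \sqrt{93459}}{6} \approx 50.952 i$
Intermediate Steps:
$w{\left(K \right)} = 3$ ($w{\left(K \right)} = 4 - 1 = 3$)
$Q{\left(d,b \right)} = b + d + \frac{-56 + d}{3 + b}$ ($Q{\left(d,b \right)} = \left(d + b\right) + \frac{d - 56}{b + 3} = \left(b + d\right) + \frac{-56 + d}{3 + b} = b + d + \frac{-56 + d}{3 + b}$)
$\sqrt{-2608 + Q{\left(-19,33 \right)}} = \sqrt{-2608 + \frac{-56 + 33^{2} + 3 \cdot 33 + 4 \left(-19\right) + 33 \left(-19\right)}{3 + 33}} = \sqrt{-2608 + \frac{-56 + 1089 + 99 - 76 - 627}{36}} = \sqrt{-2608 + \frac{1}{36} \cdot 429} = \sqrt{-2608 + \frac{143}{12}} = \sqrt{- \frac{31153}{12}} = \frac{i \sqrt{93459}}{6}$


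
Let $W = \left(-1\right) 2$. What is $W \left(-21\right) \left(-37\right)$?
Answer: $-1554$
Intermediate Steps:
$W = -2$
$W \left(-21\right) \left(-37\right) = \left(-2\right) \left(-21\right) \left(-37\right) = 42 \left(-37\right) = -1554$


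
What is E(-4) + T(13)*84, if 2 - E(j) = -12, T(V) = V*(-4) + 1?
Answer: -4270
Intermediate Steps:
T(V) = 1 - 4*V (T(V) = -4*V + 1 = 1 - 4*V)
E(j) = 14 (E(j) = 2 - 1*(-12) = 2 + 12 = 14)
E(-4) + T(13)*84 = 14 + (1 - 4*13)*84 = 14 + (1 - 52)*84 = 14 - 51*84 = 14 - 4284 = -4270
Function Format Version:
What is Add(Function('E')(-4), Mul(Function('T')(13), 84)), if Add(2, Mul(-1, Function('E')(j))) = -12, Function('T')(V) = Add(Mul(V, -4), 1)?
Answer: -4270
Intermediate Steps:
Function('T')(V) = Add(1, Mul(-4, V)) (Function('T')(V) = Add(Mul(-4, V), 1) = Add(1, Mul(-4, V)))
Function('E')(j) = 14 (Function('E')(j) = Add(2, Mul(-1, -12)) = Add(2, 12) = 14)
Add(Function('E')(-4), Mul(Function('T')(13), 84)) = Add(14, Mul(Add(1, Mul(-4, 13)), 84)) = Add(14, Mul(Add(1, -52), 84)) = Add(14, Mul(-51, 84)) = Add(14, -4284) = -4270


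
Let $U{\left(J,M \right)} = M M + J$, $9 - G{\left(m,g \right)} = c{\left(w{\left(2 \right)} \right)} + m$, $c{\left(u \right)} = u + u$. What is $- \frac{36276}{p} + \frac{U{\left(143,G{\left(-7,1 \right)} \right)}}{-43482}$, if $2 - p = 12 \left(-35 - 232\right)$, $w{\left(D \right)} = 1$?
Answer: $- \frac{263073311}{23233882} \approx -11.323$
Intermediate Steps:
$c{\left(u \right)} = 2 u$
$p = 3206$ ($p = 2 - 12 \left(-35 - 232\right) = 2 - 12 \left(-267\right) = 2 - -3204 = 2 + 3204 = 3206$)
$G{\left(m,g \right)} = 7 - m$ ($G{\left(m,g \right)} = 9 - \left(2 \cdot 1 + m\right) = 9 - \left(2 + m\right) = 7 - m$)
$U{\left(J,M \right)} = J + M^{2}$ ($U{\left(J,M \right)} = M^{2} + J = J + M^{2}$)
$- \frac{36276}{p} + \frac{U{\left(143,G{\left(-7,1 \right)} \right)}}{-43482} = - \frac{36276}{3206} + \frac{143 + \left(7 - -7\right)^{2}}{-43482} = \left(-36276\right) \frac{1}{3206} + \left(143 + \left(7 + 7\right)^{2}\right) \left(- \frac{1}{43482}\right) = - \frac{18138}{1603} + \left(143 + 14^{2}\right) \left(- \frac{1}{43482}\right) = - \frac{18138}{1603} + \left(143 + 196\right) \left(- \frac{1}{43482}\right) = - \frac{18138}{1603} + 339 \left(- \frac{1}{43482}\right) = - \frac{18138}{1603} - \frac{113}{14494} = - \frac{263073311}{23233882}$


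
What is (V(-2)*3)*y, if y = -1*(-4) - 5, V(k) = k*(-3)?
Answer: -18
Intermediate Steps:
V(k) = -3*k
y = -1 (y = 4 - 5 = -1)
(V(-2)*3)*y = (-3*(-2)*3)*(-1) = (6*3)*(-1) = 18*(-1) = -18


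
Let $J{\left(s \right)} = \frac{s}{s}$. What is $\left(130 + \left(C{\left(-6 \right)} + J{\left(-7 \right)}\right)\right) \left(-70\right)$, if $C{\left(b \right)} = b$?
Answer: $-8750$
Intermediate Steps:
$J{\left(s \right)} = 1$
$\left(130 + \left(C{\left(-6 \right)} + J{\left(-7 \right)}\right)\right) \left(-70\right) = \left(130 + \left(-6 + 1\right)\right) \left(-70\right) = \left(130 - 5\right) \left(-70\right) = 125 \left(-70\right) = -8750$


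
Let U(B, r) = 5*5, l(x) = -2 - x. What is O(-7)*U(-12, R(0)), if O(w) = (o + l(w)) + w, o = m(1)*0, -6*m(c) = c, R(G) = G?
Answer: -50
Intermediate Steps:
m(c) = -c/6
U(B, r) = 25
o = 0 (o = -1/6*1*0 = -1/6*0 = 0)
O(w) = -2 (O(w) = (0 + (-2 - w)) + w = (-2 - w) + w = -2)
O(-7)*U(-12, R(0)) = -2*25 = -50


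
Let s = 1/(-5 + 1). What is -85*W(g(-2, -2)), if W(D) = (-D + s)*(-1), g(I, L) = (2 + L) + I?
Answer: 595/4 ≈ 148.75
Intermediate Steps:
g(I, L) = 2 + I + L
s = -¼ (s = 1/(-4) = -¼ ≈ -0.25000)
W(D) = ¼ + D (W(D) = (-D - ¼)*(-1) = (-¼ - D)*(-1) = ¼ + D)
-85*W(g(-2, -2)) = -85*(¼ + (2 - 2 - 2)) = -85*(¼ - 2) = -85*(-7/4) = 595/4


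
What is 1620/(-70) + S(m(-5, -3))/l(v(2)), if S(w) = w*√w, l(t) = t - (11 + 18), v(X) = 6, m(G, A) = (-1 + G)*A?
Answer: -162/7 - 54*√2/23 ≈ -26.463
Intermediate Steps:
m(G, A) = A*(-1 + G)
l(t) = -29 + t (l(t) = t - 1*29 = t - 29 = -29 + t)
S(w) = w^(3/2)
1620/(-70) + S(m(-5, -3))/l(v(2)) = 1620/(-70) + (-3*(-1 - 5))^(3/2)/(-29 + 6) = 1620*(-1/70) + (-3*(-6))^(3/2)/(-23) = -162/7 + 18^(3/2)*(-1/23) = -162/7 + (54*√2)*(-1/23) = -162/7 - 54*√2/23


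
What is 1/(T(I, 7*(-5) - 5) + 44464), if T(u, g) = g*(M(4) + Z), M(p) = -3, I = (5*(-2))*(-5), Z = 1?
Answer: 1/44544 ≈ 2.2450e-5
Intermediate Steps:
I = 50 (I = -10*(-5) = 50)
T(u, g) = -2*g (T(u, g) = g*(-3 + 1) = g*(-2) = -2*g)
1/(T(I, 7*(-5) - 5) + 44464) = 1/(-2*(7*(-5) - 5) + 44464) = 1/(-2*(-35 - 5) + 44464) = 1/(-2*(-40) + 44464) = 1/(80 + 44464) = 1/44544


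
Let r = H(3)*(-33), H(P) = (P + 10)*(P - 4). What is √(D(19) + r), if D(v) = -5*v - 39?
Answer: √295 ≈ 17.176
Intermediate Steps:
H(P) = (-4 + P)*(10 + P) (H(P) = (10 + P)*(-4 + P) = (-4 + P)*(10 + P))
D(v) = -39 - 5*v
r = 429 (r = (-40 + 3² + 6*3)*(-33) = (-40 + 9 + 18)*(-33) = -13*(-33) = 429)
√(D(19) + r) = √((-39 - 5*19) + 429) = √((-39 - 95) + 429) = √(-134 + 429) = √295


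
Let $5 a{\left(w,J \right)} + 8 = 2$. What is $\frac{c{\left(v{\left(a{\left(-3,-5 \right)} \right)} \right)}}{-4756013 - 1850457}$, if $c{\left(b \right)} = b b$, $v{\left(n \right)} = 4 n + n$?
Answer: $- \frac{18}{3303235} \approx -5.4492 \cdot 10^{-6}$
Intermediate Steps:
$a{\left(w,J \right)} = - \frac{6}{5}$ ($a{\left(w,J \right)} = - \frac{8}{5} + \frac{1}{5} \cdot 2 = - \frac{8}{5} + \frac{2}{5} = - \frac{6}{5}$)
$v{\left(n \right)} = 5 n$
$c{\left(b \right)} = b^{2}$
$\frac{c{\left(v{\left(a{\left(-3,-5 \right)} \right)} \right)}}{-4756013 - 1850457} = \frac{\left(5 \left(- \frac{6}{5}\right)\right)^{2}}{-4756013 - 1850457} = \frac{\left(-6\right)^{2}}{-6606470} = 36 \left(- \frac{1}{6606470}\right) = - \frac{18}{3303235}$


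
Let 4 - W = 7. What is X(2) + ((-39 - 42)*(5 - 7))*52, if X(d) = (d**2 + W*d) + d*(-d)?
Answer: 8418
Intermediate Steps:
W = -3 (W = 4 - 1*7 = 4 - 7 = -3)
X(d) = -3*d (X(d) = (d**2 - 3*d) + d*(-d) = (d**2 - 3*d) - d**2 = -3*d)
X(2) + ((-39 - 42)*(5 - 7))*52 = -3*2 + ((-39 - 42)*(5 - 7))*52 = -6 - 81*(-2)*52 = -6 + 162*52 = -6 + 8424 = 8418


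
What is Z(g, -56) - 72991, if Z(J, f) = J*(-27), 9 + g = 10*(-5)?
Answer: -71398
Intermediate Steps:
g = -59 (g = -9 + 10*(-5) = -9 - 50 = -59)
Z(J, f) = -27*J
Z(g, -56) - 72991 = -27*(-59) - 72991 = 1593 - 72991 = -71398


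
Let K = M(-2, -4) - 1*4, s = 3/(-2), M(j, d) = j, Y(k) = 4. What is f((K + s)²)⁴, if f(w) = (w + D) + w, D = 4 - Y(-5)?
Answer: 2562890625/16 ≈ 1.6018e+8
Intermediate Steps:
s = -3/2 (s = 3*(-½) = -3/2 ≈ -1.5000)
K = -6 (K = -2 - 1*4 = -2 - 4 = -6)
D = 0 (D = 4 - 1*4 = 4 - 4 = 0)
f(w) = 2*w (f(w) = (w + 0) + w = w + w = 2*w)
f((K + s)²)⁴ = (2*(-6 - 3/2)²)⁴ = (2*(-15/2)²)⁴ = (2*(225/4))⁴ = (225/2)⁴ = 2562890625/16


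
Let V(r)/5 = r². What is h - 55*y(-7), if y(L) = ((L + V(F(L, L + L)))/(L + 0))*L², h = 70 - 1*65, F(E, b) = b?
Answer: 374610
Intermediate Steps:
V(r) = 5*r²
h = 5 (h = 70 - 65 = 5)
y(L) = L*(L + 20*L²) (y(L) = ((L + 5*(L + L)²)/(L + 0))*L² = ((L + 5*(2*L)²)/L)*L² = ((L + 5*(4*L²))/L)*L² = ((L + 20*L²)/L)*L² = L*(L + 20*L²))
h - 55*y(-7) = 5 - 55*(-7)²*(1 + 20*(-7)) = 5 - 2695*(1 - 140) = 5 - 2695*(-139) = 5 - 55*(-6811) = 5 + 374605 = 374610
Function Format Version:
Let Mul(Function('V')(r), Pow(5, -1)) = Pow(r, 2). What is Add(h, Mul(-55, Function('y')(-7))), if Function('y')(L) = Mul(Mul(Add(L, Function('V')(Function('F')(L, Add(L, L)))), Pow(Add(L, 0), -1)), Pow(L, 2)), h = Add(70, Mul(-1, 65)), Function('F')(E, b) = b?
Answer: 374610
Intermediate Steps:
Function('V')(r) = Mul(5, Pow(r, 2))
h = 5 (h = Add(70, -65) = 5)
Function('y')(L) = Mul(L, Add(L, Mul(20, Pow(L, 2)))) (Function('y')(L) = Mul(Mul(Add(L, Mul(5, Pow(Add(L, L), 2))), Pow(Add(L, 0), -1)), Pow(L, 2)) = Mul(Mul(Add(L, Mul(5, Pow(Mul(2, L), 2))), Pow(L, -1)), Pow(L, 2)) = Mul(Mul(Add(L, Mul(5, Mul(4, Pow(L, 2)))), Pow(L, -1)), Pow(L, 2)) = Mul(Mul(Add(L, Mul(20, Pow(L, 2))), Pow(L, -1)), Pow(L, 2)) = Mul(Mul(Pow(L, -1), Add(L, Mul(20, Pow(L, 2)))), Pow(L, 2)) = Mul(L, Add(L, Mul(20, Pow(L, 2)))))
Add(h, Mul(-55, Function('y')(-7))) = Add(5, Mul(-55, Mul(Pow(-7, 2), Add(1, Mul(20, -7))))) = Add(5, Mul(-55, Mul(49, Add(1, -140)))) = Add(5, Mul(-55, Mul(49, -139))) = Add(5, Mul(-55, -6811)) = Add(5, 374605) = 374610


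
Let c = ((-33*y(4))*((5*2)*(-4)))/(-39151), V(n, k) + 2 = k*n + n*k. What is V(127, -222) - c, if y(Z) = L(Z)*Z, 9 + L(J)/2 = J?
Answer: -2207777690/39151 ≈ -56391.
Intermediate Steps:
L(J) = -18 + 2*J
V(n, k) = -2 + 2*k*n (V(n, k) = -2 + (k*n + n*k) = -2 + (k*n + k*n) = -2 + 2*k*n)
y(Z) = Z*(-18 + 2*Z) (y(Z) = (-18 + 2*Z)*Z = Z*(-18 + 2*Z))
c = 52800/39151 (c = ((-66*4*(-9 + 4))*((5*2)*(-4)))/(-39151) = ((-66*4*(-5))*(10*(-4)))*(-1/39151) = (-33*(-40)*(-40))*(-1/39151) = (1320*(-40))*(-1/39151) = -52800*(-1/39151) = 52800/39151 ≈ 1.3486)
V(127, -222) - c = (-2 + 2*(-222)*127) - 1*52800/39151 = (-2 - 56388) - 52800/39151 = -56390 - 52800/39151 = -2207777690/39151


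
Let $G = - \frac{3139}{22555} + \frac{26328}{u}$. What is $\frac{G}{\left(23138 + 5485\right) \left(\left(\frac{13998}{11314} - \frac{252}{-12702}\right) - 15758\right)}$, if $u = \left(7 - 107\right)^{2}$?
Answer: $- \frac{5806624385911}{1050203543219691656250} \approx -5.529 \cdot 10^{-9}$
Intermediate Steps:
$u = 10000$ ($u = \left(-100\right)^{2} = 10000$)
$G = \frac{14060951}{5638750}$ ($G = - \frac{3139}{22555} + \frac{26328}{10000} = \left(-3139\right) \frac{1}{22555} + 26328 \cdot \frac{1}{10000} = - \frac{3139}{22555} + \frac{3291}{1250} = \frac{14060951}{5638750} \approx 2.4936$)
$\frac{G}{\left(23138 + 5485\right) \left(\left(\frac{13998}{11314} - \frac{252}{-12702}\right) - 15758\right)} = \frac{14060951}{5638750 \left(23138 + 5485\right) \left(\left(\frac{13998}{11314} - \frac{252}{-12702}\right) - 15758\right)} = \frac{14060951}{5638750 \cdot 28623 \left(\left(13998 \cdot \frac{1}{11314} - - \frac{42}{2117}\right) - 15758\right)} = \frac{14060951}{5638750 \cdot 28623 \left(\left(\frac{6999}{5657} + \frac{42}{2117}\right) - 15758\right)} = \frac{14060951}{5638750 \cdot 28623 \left(\frac{15054477}{11975869} - 15758\right)} = \frac{14060951}{5638750 \cdot 28623 \left(- \frac{188700689225}{11975869}\right)} = \frac{14060951}{5638750 \left(- \frac{186247580265075}{412961}\right)} = \frac{14060951}{5638750} \left(- \frac{412961}{186247580265075}\right) = - \frac{5806624385911}{1050203543219691656250}$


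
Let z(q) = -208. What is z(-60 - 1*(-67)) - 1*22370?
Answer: -22578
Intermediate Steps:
z(-60 - 1*(-67)) - 1*22370 = -208 - 1*22370 = -208 - 22370 = -22578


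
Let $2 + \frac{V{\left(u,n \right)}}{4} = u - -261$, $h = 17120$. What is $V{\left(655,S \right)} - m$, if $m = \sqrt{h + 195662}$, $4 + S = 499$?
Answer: $3656 - \sqrt{212782} \approx 3194.7$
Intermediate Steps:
$S = 495$ ($S = -4 + 499 = 495$)
$V{\left(u,n \right)} = 1036 + 4 u$ ($V{\left(u,n \right)} = -8 + 4 \left(u - -261\right) = -8 + 4 \left(u + 261\right) = -8 + 4 \left(261 + u\right) = -8 + \left(1044 + 4 u\right) = 1036 + 4 u$)
$m = \sqrt{212782}$ ($m = \sqrt{17120 + 195662} = \sqrt{212782} \approx 461.28$)
$V{\left(655,S \right)} - m = \left(1036 + 4 \cdot 655\right) - \sqrt{212782} = \left(1036 + 2620\right) - \sqrt{212782} = 3656 - \sqrt{212782}$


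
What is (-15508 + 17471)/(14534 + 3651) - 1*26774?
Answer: -486883227/18185 ≈ -26774.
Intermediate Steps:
(-15508 + 17471)/(14534 + 3651) - 1*26774 = 1963/18185 - 26774 = -486883227/18185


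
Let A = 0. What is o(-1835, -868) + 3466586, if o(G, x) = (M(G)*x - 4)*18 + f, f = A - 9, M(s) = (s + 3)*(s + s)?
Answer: -105043560055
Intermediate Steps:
M(s) = 2*s*(3 + s) (M(s) = (3 + s)*(2*s) = 2*s*(3 + s))
f = -9 (f = 0 - 9 = -9)
o(G, x) = -81 + 36*G*x*(3 + G) (o(G, x) = ((2*G*(3 + G))*x - 4)*18 - 9 = (2*G*x*(3 + G) - 4)*18 - 9 = (-4 + 2*G*x*(3 + G))*18 - 9 = (-72 + 36*G*x*(3 + G)) - 9 = -81 + 36*G*x*(3 + G))
o(-1835, -868) + 3466586 = (-81 + 36*(-1835)*(-868)*(3 - 1835)) + 3466586 = (-81 + 36*(-1835)*(-868)*(-1832)) + 3466586 = (-81 - 105047026560) + 3466586 = -105047026641 + 3466586 = -105043560055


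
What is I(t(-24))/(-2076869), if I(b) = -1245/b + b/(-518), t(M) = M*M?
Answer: 162781/103278541632 ≈ 1.5761e-6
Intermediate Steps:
t(M) = M²
I(b) = -1245/b - b/518 (I(b) = -1245/b + b*(-1/518) = -1245/b - b/518)
I(t(-24))/(-2076869) = (-1245/((-24)²) - 1/518*(-24)²)/(-2076869) = (-1245/576 - 1/518*576)*(-1/2076869) = (-1245*1/576 - 288/259)*(-1/2076869) = (-415/192 - 288/259)*(-1/2076869) = -162781/49728*(-1/2076869) = 162781/103278541632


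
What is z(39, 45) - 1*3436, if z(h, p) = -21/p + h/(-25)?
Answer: -257852/75 ≈ -3438.0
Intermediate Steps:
z(h, p) = -21/p - h/25 (z(h, p) = -21/p + h*(-1/25) = -21/p - h/25)
z(39, 45) - 1*3436 = (-21/45 - 1/25*39) - 1*3436 = (-21*1/45 - 39/25) - 3436 = (-7/15 - 39/25) - 3436 = -152/75 - 3436 = -257852/75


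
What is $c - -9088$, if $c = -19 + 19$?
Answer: $9088$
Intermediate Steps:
$c = 0$
$c - -9088 = 0 - -9088 = 0 + 9088 = 9088$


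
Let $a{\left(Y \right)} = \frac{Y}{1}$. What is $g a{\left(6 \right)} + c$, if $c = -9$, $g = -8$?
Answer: $-57$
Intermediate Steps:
$a{\left(Y \right)} = Y$ ($a{\left(Y \right)} = Y 1 = Y$)
$g a{\left(6 \right)} + c = \left(-8\right) 6 - 9 = -48 - 9 = -57$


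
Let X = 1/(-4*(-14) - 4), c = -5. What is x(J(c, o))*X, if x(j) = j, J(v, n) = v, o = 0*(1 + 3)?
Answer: -5/52 ≈ -0.096154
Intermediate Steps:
o = 0 (o = 0*4 = 0)
X = 1/52 (X = 1/(56 - 4) = 1/52 ≈ 0.019231)
x(J(c, o))*X = -5*1/52 = -5/52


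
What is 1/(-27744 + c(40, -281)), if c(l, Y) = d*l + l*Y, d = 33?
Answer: -1/37664 ≈ -2.6551e-5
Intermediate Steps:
c(l, Y) = 33*l + Y*l (c(l, Y) = 33*l + l*Y = 33*l + Y*l)
1/(-27744 + c(40, -281)) = 1/(-27744 + 40*(33 - 281)) = 1/(-27744 + 40*(-248)) = 1/(-27744 - 9920) = 1/(-37664) = -1/37664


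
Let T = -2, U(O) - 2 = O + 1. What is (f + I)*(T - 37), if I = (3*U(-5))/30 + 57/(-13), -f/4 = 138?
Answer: 108534/5 ≈ 21707.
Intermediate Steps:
f = -552 (f = -4*138 = -552)
U(O) = 3 + O (U(O) = 2 + (O + 1) = 2 + (1 + O) = 3 + O)
I = -298/65 (I = (3*(3 - 5))/30 + 57/(-13) = (3*(-2))*(1/30) + 57*(-1/13) = -6*1/30 - 57/13 = -⅕ - 57/13 = -298/65 ≈ -4.5846)
(f + I)*(T - 37) = (-552 - 298/65)*(-2 - 37) = -36178/65*(-39) = 108534/5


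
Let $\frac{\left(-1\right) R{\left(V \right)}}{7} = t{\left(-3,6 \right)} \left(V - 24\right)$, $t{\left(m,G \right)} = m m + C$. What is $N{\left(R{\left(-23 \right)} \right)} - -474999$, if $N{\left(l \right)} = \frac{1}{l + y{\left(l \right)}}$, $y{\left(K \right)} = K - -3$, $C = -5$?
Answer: $\frac{1251622366}{2635} \approx 4.75 \cdot 10^{5}$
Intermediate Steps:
$y{\left(K \right)} = 3 + K$ ($y{\left(K \right)} = K + 3 = 3 + K$)
$t{\left(m,G \right)} = -5 + m^{2}$ ($t{\left(m,G \right)} = m m - 5 = m^{2} - 5 = -5 + m^{2}$)
$R{\left(V \right)} = 672 - 28 V$ ($R{\left(V \right)} = - 7 \left(-5 + \left(-3\right)^{2}\right) \left(V - 24\right) = - 7 \left(-5 + 9\right) \left(-24 + V\right) = - 7 \cdot 4 \left(-24 + V\right) = - 7 \left(-96 + 4 V\right) = 672 - 28 V$)
$N{\left(l \right)} = \frac{1}{3 + 2 l}$ ($N{\left(l \right)} = \frac{1}{l + \left(3 + l\right)} = \frac{1}{3 + 2 l}$)
$N{\left(R{\left(-23 \right)} \right)} - -474999 = \frac{1}{3 + 2 \left(672 - -644\right)} - -474999 = \frac{1}{3 + 2 \left(672 + 644\right)} + 474999 = \frac{1}{3 + 2 \cdot 1316} + 474999 = \frac{1}{3 + 2632} + 474999 = \frac{1}{2635} + 474999 = \frac{1251622366}{2635}$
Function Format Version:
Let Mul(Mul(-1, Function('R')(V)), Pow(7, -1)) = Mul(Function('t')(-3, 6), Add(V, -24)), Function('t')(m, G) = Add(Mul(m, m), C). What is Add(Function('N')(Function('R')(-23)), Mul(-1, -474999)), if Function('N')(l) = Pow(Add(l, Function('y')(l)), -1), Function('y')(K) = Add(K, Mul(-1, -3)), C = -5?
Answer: Rational(1251622366, 2635) ≈ 4.7500e+5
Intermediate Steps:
Function('y')(K) = Add(3, K) (Function('y')(K) = Add(K, 3) = Add(3, K))
Function('t')(m, G) = Add(-5, Pow(m, 2)) (Function('t')(m, G) = Add(Mul(m, m), -5) = Add(Pow(m, 2), -5) = Add(-5, Pow(m, 2)))
Function('R')(V) = Add(672, Mul(-28, V)) (Function('R')(V) = Mul(-7, Mul(Add(-5, Pow(-3, 2)), Add(V, -24))) = Mul(-7, Mul(Add(-5, 9), Add(-24, V))) = Mul(-7, Mul(4, Add(-24, V))) = Mul(-7, Add(-96, Mul(4, V))) = Add(672, Mul(-28, V)))
Function('N')(l) = Pow(Add(3, Mul(2, l)), -1) (Function('N')(l) = Pow(Add(l, Add(3, l)), -1) = Pow(Add(3, Mul(2, l)), -1))
Add(Function('N')(Function('R')(-23)), Mul(-1, -474999)) = Add(Pow(Add(3, Mul(2, Add(672, Mul(-28, -23)))), -1), Mul(-1, -474999)) = Add(Pow(Add(3, Mul(2, Add(672, 644))), -1), 474999) = Add(Pow(Add(3, Mul(2, 1316)), -1), 474999) = Add(Pow(Add(3, 2632), -1), 474999) = Add(Pow(2635, -1), 474999) = Add(Rational(1, 2635), 474999) = Rational(1251622366, 2635)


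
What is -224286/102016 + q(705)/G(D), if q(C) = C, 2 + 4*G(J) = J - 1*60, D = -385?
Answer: -64656827/7600192 ≈ -8.5073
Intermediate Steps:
G(J) = -31/2 + J/4 (G(J) = -½ + (J - 1*60)/4 = -½ + (J - 60)/4 = -½ + (-60 + J)/4 = -½ + (-15 + J/4) = -31/2 + J/4)
-224286/102016 + q(705)/G(D) = -224286/102016 + 705/(-31/2 + (¼)*(-385)) = -224286*1/102016 + 705/(-31/2 - 385/4) = -112143/51008 + 705/(-447/4) = -112143/51008 + 705*(-4/447) = -112143/51008 - 940/149 = -64656827/7600192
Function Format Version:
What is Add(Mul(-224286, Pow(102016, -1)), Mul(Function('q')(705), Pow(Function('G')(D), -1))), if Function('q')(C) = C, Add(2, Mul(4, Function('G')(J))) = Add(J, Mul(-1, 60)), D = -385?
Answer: Rational(-64656827, 7600192) ≈ -8.5073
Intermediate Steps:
Function('G')(J) = Add(Rational(-31, 2), Mul(Rational(1, 4), J)) (Function('G')(J) = Add(Rational(-1, 2), Mul(Rational(1, 4), Add(J, Mul(-1, 60)))) = Add(Rational(-1, 2), Mul(Rational(1, 4), Add(J, -60))) = Add(Rational(-1, 2), Mul(Rational(1, 4), Add(-60, J))) = Add(Rational(-1, 2), Add(-15, Mul(Rational(1, 4), J))) = Add(Rational(-31, 2), Mul(Rational(1, 4), J)))
Add(Mul(-224286, Pow(102016, -1)), Mul(Function('q')(705), Pow(Function('G')(D), -1))) = Add(Mul(-224286, Pow(102016, -1)), Mul(705, Pow(Add(Rational(-31, 2), Mul(Rational(1, 4), -385)), -1))) = Add(Mul(-224286, Rational(1, 102016)), Mul(705, Pow(Add(Rational(-31, 2), Rational(-385, 4)), -1))) = Add(Rational(-112143, 51008), Mul(705, Pow(Rational(-447, 4), -1))) = Add(Rational(-112143, 51008), Mul(705, Rational(-4, 447))) = Add(Rational(-112143, 51008), Rational(-940, 149)) = Rational(-64656827, 7600192)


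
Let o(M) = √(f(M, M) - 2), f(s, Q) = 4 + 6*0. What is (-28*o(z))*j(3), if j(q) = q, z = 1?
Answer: -84*√2 ≈ -118.79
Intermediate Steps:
f(s, Q) = 4 (f(s, Q) = 4 + 0 = 4)
o(M) = √2 (o(M) = √(4 - 2) = √2)
(-28*o(z))*j(3) = -28*√2*3 = -84*√2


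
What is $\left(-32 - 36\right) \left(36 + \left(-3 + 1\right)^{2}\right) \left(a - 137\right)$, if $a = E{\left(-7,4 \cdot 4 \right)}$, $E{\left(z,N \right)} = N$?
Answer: $329120$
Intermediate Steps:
$a = 16$ ($a = 4 \cdot 4 = 16$)
$\left(-32 - 36\right) \left(36 + \left(-3 + 1\right)^{2}\right) \left(a - 137\right) = \left(-32 - 36\right) \left(36 + \left(-3 + 1\right)^{2}\right) \left(16 - 137\right) = - 68 \left(36 + \left(-2\right)^{2}\right) \left(-121\right) = - 68 \left(36 + 4\right) \left(-121\right) = \left(-68\right) 40 \left(-121\right) = \left(-2720\right) \left(-121\right) = 329120$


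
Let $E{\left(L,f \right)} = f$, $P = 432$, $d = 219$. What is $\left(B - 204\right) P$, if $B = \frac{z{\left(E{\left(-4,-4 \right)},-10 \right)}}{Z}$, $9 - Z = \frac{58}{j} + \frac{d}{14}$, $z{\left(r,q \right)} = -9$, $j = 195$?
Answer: $- \frac{1659146976}{18947} \approx -87568.0$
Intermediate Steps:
$Z = - \frac{18947}{2730}$ ($Z = 9 - \left(\frac{58}{195} + \frac{219}{14}\right) = 9 - \frac{43517}{2730} = - \frac{18947}{2730} \approx -6.9403$)
$B = \frac{24570}{18947}$ ($B = - \frac{9}{- \frac{18947}{2730}} = \left(-9\right) \left(- \frac{2730}{18947}\right) = \frac{24570}{18947} \approx 1.2968$)
$\left(B - 204\right) P = \left(\frac{24570}{18947} - 204\right) 432 = \left(- \frac{3840618}{18947}\right) 432 = - \frac{1659146976}{18947}$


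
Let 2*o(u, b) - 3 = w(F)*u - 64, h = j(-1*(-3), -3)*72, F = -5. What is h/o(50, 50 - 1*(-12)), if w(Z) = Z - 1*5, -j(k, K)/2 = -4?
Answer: -384/187 ≈ -2.0535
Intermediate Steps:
j(k, K) = 8 (j(k, K) = -2*(-4) = 8)
w(Z) = -5 + Z (w(Z) = Z - 5 = -5 + Z)
h = 576 (h = 8*72 = 576)
o(u, b) = -61/2 - 5*u (o(u, b) = 3/2 + ((-5 - 5)*u - 64)/2 = 3/2 + (-10*u - 64)/2 = 3/2 + (-64 - 10*u)/2 = 3/2 + (-32 - 5*u) = -61/2 - 5*u)
h/o(50, 50 - 1*(-12)) = 576/(-61/2 - 5*50) = 576/(-61/2 - 250) = 576/(-561/2) = 576*(-2/561) = -384/187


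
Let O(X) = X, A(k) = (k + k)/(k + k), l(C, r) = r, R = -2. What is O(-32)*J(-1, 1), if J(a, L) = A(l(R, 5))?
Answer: -32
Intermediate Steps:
A(k) = 1 (A(k) = (2*k)/((2*k)) = (2*k)*(1/(2*k)) = 1)
J(a, L) = 1
O(-32)*J(-1, 1) = -32*1 = -32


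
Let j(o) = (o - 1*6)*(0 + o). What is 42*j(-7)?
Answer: 3822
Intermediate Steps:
j(o) = o*(-6 + o) (j(o) = (o - 6)*o = (-6 + o)*o = o*(-6 + o))
42*j(-7) = 42*(-7*(-6 - 7)) = 42*(-7*(-13)) = 42*91 = 3822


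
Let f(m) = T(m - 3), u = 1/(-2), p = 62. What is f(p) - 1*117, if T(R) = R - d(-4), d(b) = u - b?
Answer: -123/2 ≈ -61.500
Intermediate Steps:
u = -½ ≈ -0.50000
d(b) = -½ - b
T(R) = -7/2 + R (T(R) = R - (-½ - 1*(-4)) = R - (-½ + 4) = R - 1*7/2 = R - 7/2 = -7/2 + R)
f(m) = -13/2 + m (f(m) = -7/2 + (m - 3) = -7/2 + (-3 + m) = -13/2 + m)
f(p) - 1*117 = (-13/2 + 62) - 1*117 = 111/2 - 117 = -123/2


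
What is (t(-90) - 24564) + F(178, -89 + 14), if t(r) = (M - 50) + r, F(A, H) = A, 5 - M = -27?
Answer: -24494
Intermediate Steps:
M = 32 (M = 5 - 1*(-27) = 5 + 27 = 32)
t(r) = -18 + r (t(r) = (32 - 50) + r = -18 + r)
(t(-90) - 24564) + F(178, -89 + 14) = ((-18 - 90) - 24564) + 178 = (-108 - 24564) + 178 = -24672 + 178 = -24494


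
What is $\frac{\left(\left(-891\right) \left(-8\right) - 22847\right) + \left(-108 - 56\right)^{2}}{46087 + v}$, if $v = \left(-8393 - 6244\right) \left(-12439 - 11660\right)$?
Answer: $\frac{11177}{352783150} \approx 3.1682 \cdot 10^{-5}$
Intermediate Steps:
$v = 352737063$ ($v = \left(-14637\right) \left(-24099\right) = 352737063$)
$\frac{\left(\left(-891\right) \left(-8\right) - 22847\right) + \left(-108 - 56\right)^{2}}{46087 + v} = \frac{\left(\left(-891\right) \left(-8\right) - 22847\right) + \left(-108 - 56\right)^{2}}{46087 + 352737063} = \frac{\left(7128 - 22847\right) + \left(-164\right)^{2}}{352783150} = \left(-15719 + 26896\right) \frac{1}{352783150} = 11177 \cdot \frac{1}{352783150} = \frac{11177}{352783150}$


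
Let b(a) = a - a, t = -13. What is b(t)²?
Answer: 0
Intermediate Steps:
b(a) = 0
b(t)² = 0² = 0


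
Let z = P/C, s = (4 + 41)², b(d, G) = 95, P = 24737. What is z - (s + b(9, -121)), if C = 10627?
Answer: -22504503/10627 ≈ -2117.7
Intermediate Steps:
s = 2025 (s = 45² = 2025)
z = 24737/10627 ≈ 2.3278
z - (s + b(9, -121)) = 24737/10627 - (2025 + 95) = 24737/10627 - 1*2120 = 24737/10627 - 2120 = -22504503/10627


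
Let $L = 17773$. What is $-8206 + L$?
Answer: $9567$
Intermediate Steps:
$-8206 + L = -8206 + 17773 = 9567$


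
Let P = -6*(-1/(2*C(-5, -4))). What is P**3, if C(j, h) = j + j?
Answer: -27/1000 ≈ -0.027000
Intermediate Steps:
C(j, h) = 2*j
P = -3/10 (P = -6/((2*(-5))*(-2)) = -6/((-10*(-2))) = -6/20 = -6*1/20 = -3/10 ≈ -0.30000)
P**3 = (-3/10)**3 = -27/1000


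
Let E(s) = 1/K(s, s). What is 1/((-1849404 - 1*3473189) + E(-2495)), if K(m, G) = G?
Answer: -2495/13279869536 ≈ -1.8788e-7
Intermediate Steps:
E(s) = 1/s
1/((-1849404 - 1*3473189) + E(-2495)) = 1/((-1849404 - 1*3473189) + 1/(-2495)) = 1/((-1849404 - 3473189) - 1/2495) = 1/(-5322593 - 1/2495) = 1/(-13279869536/2495) = -2495/13279869536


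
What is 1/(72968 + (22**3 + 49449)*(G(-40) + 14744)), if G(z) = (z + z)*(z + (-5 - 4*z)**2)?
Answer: -1/114427980464 ≈ -8.7391e-12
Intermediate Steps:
G(z) = 2*z*(z + (-5 - 4*z)**2) (G(z) = (2*z)*(z + (-5 - 4*z)**2) = 2*z*(z + (-5 - 4*z)**2))
1/(72968 + (22**3 + 49449)*(G(-40) + 14744)) = 1/(72968 + (22**3 + 49449)*(2*(-40)*(-40 + (5 + 4*(-40))**2) + 14744)) = 1/(72968 + (10648 + 49449)*(2*(-40)*(-40 + (5 - 160)**2) + 14744)) = 1/(72968 + 60097*(2*(-40)*(-40 + (-155)**2) + 14744)) = 1/(72968 + 60097*(2*(-40)*(-40 + 24025) + 14744)) = 1/(72968 + 60097*(2*(-40)*23985 + 14744)) = 1/(72968 + 60097*(-1918800 + 14744)) = 1/(72968 + 60097*(-1904056)) = 1/(72968 - 114428053432) = 1/(-114427980464) = -1/114427980464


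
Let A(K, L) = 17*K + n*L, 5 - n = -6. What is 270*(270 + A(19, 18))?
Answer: 213570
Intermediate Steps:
n = 11 (n = 5 - 1*(-6) = 5 + 6 = 11)
A(K, L) = 11*L + 17*K (A(K, L) = 17*K + 11*L = 11*L + 17*K)
270*(270 + A(19, 18)) = 270*(270 + (11*18 + 17*19)) = 270*(270 + (198 + 323)) = 270*(270 + 521) = 270*791 = 213570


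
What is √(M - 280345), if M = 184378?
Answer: 3*I*√10663 ≈ 309.79*I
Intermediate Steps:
√(M - 280345) = √(184378 - 280345) = √(-95967) = 3*I*√10663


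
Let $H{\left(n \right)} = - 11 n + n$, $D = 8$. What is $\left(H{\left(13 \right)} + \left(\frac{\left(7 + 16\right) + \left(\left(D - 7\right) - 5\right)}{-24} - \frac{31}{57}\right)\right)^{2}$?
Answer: $\frac{398521369}{23104} \approx 17249.0$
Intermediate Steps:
$H{\left(n \right)} = - 10 n$
$\left(H{\left(13 \right)} + \left(\frac{\left(7 + 16\right) + \left(\left(D - 7\right) - 5\right)}{-24} - \frac{31}{57}\right)\right)^{2} = \left(\left(-10\right) 13 + \left(\frac{\left(7 + 16\right) + \left(\left(8 - 7\right) - 5\right)}{-24} - \frac{31}{57}\right)\right)^{2} = \left(-130 + \left(\left(23 + \left(1 - 5\right)\right) \left(- \frac{1}{24}\right) - \frac{31}{57}\right)\right)^{2} = \left(-130 + \left(\left(23 - 4\right) \left(- \frac{1}{24}\right) - \frac{31}{57}\right)\right)^{2} = \left(-130 + \left(19 \left(- \frac{1}{24}\right) - \frac{31}{57}\right)\right)^{2} = \left(-130 - \frac{203}{152}\right)^{2} = \left(- \frac{19963}{152}\right)^{2} = \frac{398521369}{23104}$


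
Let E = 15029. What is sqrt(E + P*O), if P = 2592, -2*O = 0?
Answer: sqrt(15029) ≈ 122.59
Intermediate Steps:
O = 0 (O = -1/2*0 = 0)
sqrt(E + P*O) = sqrt(15029 + 2592*0) = sqrt(15029 + 0) = sqrt(15029)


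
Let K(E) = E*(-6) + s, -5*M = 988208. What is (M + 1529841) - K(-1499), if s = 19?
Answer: 6615932/5 ≈ 1.3232e+6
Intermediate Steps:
M = -988208/5 (M = -⅕*988208 = -988208/5 ≈ -1.9764e+5)
K(E) = 19 - 6*E (K(E) = E*(-6) + 19 = -6*E + 19 = 19 - 6*E)
(M + 1529841) - K(-1499) = (-988208/5 + 1529841) - (19 - 6*(-1499)) = 6660997/5 - (19 + 8994) = 6660997/5 - 1*9013 = 6660997/5 - 9013 = 6615932/5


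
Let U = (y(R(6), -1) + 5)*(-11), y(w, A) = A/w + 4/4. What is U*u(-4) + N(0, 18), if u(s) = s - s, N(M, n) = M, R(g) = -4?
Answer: 0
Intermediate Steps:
y(w, A) = 1 + A/w (y(w, A) = A/w + 4*(¼) = A/w + 1 = 1 + A/w)
u(s) = 0
U = -275/4 (U = ((-1 - 4)/(-4) + 5)*(-11) = (-¼*(-5) + 5)*(-11) = (5/4 + 5)*(-11) = (25/4)*(-11) = -275/4 ≈ -68.750)
U*u(-4) + N(0, 18) = -275/4*0 + 0 = 0 + 0 = 0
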